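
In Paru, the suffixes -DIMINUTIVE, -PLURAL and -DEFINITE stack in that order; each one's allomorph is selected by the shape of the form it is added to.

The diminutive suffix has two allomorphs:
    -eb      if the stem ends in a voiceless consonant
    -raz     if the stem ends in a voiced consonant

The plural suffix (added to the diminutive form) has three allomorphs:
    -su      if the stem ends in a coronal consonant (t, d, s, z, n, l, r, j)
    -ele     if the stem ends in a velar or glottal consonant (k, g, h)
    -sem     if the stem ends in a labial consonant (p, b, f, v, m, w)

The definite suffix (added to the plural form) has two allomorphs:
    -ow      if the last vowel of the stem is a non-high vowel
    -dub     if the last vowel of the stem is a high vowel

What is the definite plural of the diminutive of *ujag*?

*ujag* — final consonant /g/ (voiced) → -raz → *ujagraz*.
The diminutive form *ujagraz*: final consonant = /z/, coronal → -su → *ujagrazsu*.
The plural form *ujagrazsu* — last vowel /u/ (a high vowel) → -dub → *ujagrazsudub*.

ujagrazsudub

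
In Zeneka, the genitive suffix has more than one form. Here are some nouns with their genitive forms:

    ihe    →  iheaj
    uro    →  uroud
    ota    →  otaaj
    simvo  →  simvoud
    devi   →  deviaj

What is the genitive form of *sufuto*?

The suffix is conditioned by the last vowel: -ud when the last vowel of the stem is a rounded vowel (*uro*, *simvo*); -aj when the last vowel of the stem is an unrounded vowel (*ihe*, *ota*, *devi*).
Since the last vowel of *sufuto* is /o/ (a rounded vowel), it takes -ud, giving *sufutoud*.

sufutoud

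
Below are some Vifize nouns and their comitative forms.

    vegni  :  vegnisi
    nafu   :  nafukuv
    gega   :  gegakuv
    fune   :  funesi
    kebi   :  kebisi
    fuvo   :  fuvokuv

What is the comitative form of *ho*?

The suffix is conditioned by the last vowel: -si when the last vowel of the stem is a front vowel (*vegni*, *fune*, *kebi*); -kuv when the last vowel of the stem is a back vowel (*nafu*, *gega*, *fuvo*).
The last vowel of *ho* is /o/, which is a back vowel, so the suffix is -kuv, giving *hokuv*.

hokuv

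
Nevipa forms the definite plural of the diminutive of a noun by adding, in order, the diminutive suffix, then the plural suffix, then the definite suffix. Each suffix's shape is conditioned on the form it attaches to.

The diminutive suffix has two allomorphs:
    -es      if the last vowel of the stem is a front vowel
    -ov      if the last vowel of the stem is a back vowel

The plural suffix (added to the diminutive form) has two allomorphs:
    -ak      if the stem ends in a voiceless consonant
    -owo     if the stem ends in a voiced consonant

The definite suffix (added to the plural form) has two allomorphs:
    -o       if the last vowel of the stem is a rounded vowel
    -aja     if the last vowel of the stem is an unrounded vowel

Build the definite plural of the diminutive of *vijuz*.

*vijuz*: last vowel = /u/, a back vowel → -ov → *vijuzov*.
The diminutive form *vijuzov*: final consonant = /v/, voiced → -owo → *vijuzovowo*.
The plural form *vijuzovowo* — last vowel /o/ (a rounded vowel) → -o → *vijuzovowoo*.

vijuzovowoo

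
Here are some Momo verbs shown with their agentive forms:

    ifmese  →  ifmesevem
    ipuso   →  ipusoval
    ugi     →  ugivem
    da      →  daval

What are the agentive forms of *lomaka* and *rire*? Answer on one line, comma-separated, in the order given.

lomakaval, rirevem

The pattern is front/back vowel harmony: -vem when the last vowel of the stem is a front vowel (*ifmese*, *ugi*); -val when the last vowel of the stem is a back vowel (*ipuso*, *da*).
*lomaka*: last vowel = /a/, a back vowel → -val → *lomakaval*.
The last vowel of *rire* is /e/, which is a front vowel, so the suffix is -vem, giving *rirevem*.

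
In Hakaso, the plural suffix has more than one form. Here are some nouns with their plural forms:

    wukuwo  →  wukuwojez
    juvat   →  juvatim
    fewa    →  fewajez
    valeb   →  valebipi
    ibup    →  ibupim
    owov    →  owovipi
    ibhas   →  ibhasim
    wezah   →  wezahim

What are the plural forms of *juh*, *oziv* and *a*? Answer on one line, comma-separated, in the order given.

The alternation tracks the final sound of the stem — -im when the stem ends in a voiceless consonant (*juvat*, *ibup*, *ibhas*, *wezah*); -ipi when the stem ends in a voiced consonant (*valeb*, *owov*); -jez when the stem ends in a vowel (*wukuwo*, *fewa*).
*juh*: final sound = /h/, a voiceless consonant → -im → *juhim*.
The final sound of *oziv* is /v/, which is a voiced consonant, so the suffix is -ipi, giving *ozivipi*.
*a* — final sound /a/ (a vowel) → -jez → *ajez*.

juhim, ozivipi, ajez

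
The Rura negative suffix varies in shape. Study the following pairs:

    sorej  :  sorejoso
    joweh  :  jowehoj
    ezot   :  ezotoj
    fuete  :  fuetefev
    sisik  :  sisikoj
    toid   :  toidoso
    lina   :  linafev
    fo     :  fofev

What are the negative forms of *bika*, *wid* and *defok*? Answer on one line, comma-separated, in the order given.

The suffix is conditioned by the final sound: -oj when the stem ends in a voiceless consonant (*joweh*, *ezot*, *sisik*); -oso when the stem ends in a voiced consonant (*sorej*, *toid*); -fev when the stem ends in a vowel (*fuete*, *lina*, *fo*).
Since the final sound of *bika* is /a/ (a vowel), it takes -fev, giving *bikafev*.
Since the final sound of *wid* is /d/ (a voiced consonant), it takes -oso, giving *widoso*.
The final sound of *defok* is /k/, which is a voiceless consonant, so the suffix is -oj, giving *defokoj*.

bikafev, widoso, defokoj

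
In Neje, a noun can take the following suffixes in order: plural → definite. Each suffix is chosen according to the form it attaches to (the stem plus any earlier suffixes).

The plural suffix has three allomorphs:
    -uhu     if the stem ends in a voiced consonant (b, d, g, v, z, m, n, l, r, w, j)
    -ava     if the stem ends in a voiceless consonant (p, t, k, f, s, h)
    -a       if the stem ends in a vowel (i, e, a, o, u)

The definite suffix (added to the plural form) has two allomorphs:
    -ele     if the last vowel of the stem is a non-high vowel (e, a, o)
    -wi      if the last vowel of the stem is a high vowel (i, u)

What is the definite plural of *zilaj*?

zilajuhuwi

Since the final sound of *zilaj* is /j/ (a voiced consonant), it takes -uhu, giving *zilajuhu*.
Since the last vowel of the plural form *zilajuhu* is /u/ (a high vowel), it takes -wi, giving *zilajuhuwi*.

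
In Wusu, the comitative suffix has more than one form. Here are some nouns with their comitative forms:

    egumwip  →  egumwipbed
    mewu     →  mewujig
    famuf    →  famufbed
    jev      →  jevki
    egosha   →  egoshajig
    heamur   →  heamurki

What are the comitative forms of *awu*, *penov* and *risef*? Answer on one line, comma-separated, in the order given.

awujig, penovki, risefbed

The pattern is voicing of the final sound: -bed when the stem ends in a voiceless consonant (*egumwip*, *famuf*); -ki when the stem ends in a voiced consonant (*jev*, *heamur*); -jig when the stem ends in a vowel (*mewu*, *egosha*).
*awu*: final sound = /u/, a vowel → -jig → *awujig*.
The final sound of *penov* is /v/, which is a voiced consonant, so the suffix is -ki, giving *penovki*.
*risef* — final sound /f/ (a voiceless consonant) → -bed → *risefbed*.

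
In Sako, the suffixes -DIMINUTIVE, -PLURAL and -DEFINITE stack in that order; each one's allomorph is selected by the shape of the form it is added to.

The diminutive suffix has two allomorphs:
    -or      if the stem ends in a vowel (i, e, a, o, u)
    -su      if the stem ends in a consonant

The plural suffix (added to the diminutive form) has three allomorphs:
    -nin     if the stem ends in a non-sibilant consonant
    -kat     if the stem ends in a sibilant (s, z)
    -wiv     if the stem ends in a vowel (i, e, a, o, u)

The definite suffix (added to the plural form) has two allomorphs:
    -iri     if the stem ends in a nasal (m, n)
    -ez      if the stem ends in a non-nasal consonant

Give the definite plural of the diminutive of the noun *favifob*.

Since the final sound of *favifob* is /b/ (a consonant), it takes -su, giving *favifobsu*.
The diminutive form *favifobsu* — final sound /u/ (a vowel) → -wiv → *favifobsuwiv*.
The plural form *favifobsuwiv*: final consonant = /v/, non-nasal → -ez → *favifobsuwivez*.

favifobsuwivez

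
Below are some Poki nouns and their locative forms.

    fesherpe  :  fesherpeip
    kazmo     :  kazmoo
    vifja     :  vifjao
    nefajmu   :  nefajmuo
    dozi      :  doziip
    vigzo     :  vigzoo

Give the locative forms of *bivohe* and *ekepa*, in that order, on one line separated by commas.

bivoheip, ekepao

The suffix is conditioned by the last vowel: -ip when the last vowel of the stem is a front vowel (*fesherpe*, *dozi*); -o when the last vowel of the stem is a back vowel (*kazmo*, *vifja*, *nefajmu*, *vigzo*).
Since the last vowel of *bivohe* is /e/ (a front vowel), it takes -ip, giving *bivoheip*.
Since the last vowel of *ekepa* is /a/ (a back vowel), it takes -o, giving *ekepao*.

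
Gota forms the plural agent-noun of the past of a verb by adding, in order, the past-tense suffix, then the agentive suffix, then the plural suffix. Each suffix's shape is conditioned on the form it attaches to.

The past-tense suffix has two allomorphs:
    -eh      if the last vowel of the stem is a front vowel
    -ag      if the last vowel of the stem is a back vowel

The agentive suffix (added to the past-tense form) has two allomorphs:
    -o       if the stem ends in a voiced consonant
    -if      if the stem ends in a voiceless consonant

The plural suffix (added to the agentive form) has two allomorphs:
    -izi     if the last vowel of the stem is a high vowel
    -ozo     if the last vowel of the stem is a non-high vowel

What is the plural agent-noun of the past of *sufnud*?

The last vowel of *sufnud* is /u/, which is a back vowel, so the past-tense suffix is -ag, giving *sufnudag*.
The past-tense form *sufnudag*: final consonant = /g/, voiced → -o → *sufnudago*.
The last vowel of the agentive form *sufnudago* is /o/, which is a non-high vowel, so the plural suffix is -ozo, giving *sufnudagoozo*.

sufnudagoozo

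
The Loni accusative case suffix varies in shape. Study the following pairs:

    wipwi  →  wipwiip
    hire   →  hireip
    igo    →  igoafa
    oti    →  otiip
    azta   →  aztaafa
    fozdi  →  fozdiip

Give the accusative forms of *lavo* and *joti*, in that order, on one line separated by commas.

The alternation tracks the last vowel of the stem — -ip when the last vowel of the stem is a front vowel (*wipwi*, *hire*, *oti*, *fozdi*); -afa when the last vowel of the stem is a back vowel (*igo*, *azta*).
The last vowel of *lavo* is /o/, which is a back vowel, so the suffix is -afa, giving *lavoafa*.
*joti*: last vowel = /i/, a front vowel → -ip → *jotiip*.

lavoafa, jotiip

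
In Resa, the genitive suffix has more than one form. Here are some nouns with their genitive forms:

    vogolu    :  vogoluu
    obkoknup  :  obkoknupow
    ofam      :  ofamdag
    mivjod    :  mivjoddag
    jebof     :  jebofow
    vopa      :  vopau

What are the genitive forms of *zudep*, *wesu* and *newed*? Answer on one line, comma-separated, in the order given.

The suffix is conditioned by the final sound: -ow when the stem ends in a voiceless consonant (*obkoknup*, *jebof*); -dag when the stem ends in a voiced consonant (*ofam*, *mivjod*); -u when the stem ends in a vowel (*vogolu*, *vopa*).
Since the final sound of *zudep* is /p/ (a voiceless consonant), it takes -ow, giving *zudepow*.
*wesu* — final sound /u/ (a vowel) → -u → *wesuu*.
The final sound of *newed* is /d/, which is a voiced consonant, so the suffix is -dag, giving *neweddag*.

zudepow, wesuu, neweddag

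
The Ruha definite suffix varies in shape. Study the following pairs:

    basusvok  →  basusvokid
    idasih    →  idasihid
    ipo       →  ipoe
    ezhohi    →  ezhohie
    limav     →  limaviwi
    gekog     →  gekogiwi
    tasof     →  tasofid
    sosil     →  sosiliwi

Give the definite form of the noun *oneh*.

onehid

Looking at the final sound of each stem: -id when the stem ends in a voiceless consonant (*basusvok*, *idasih*, *tasof*); -iwi when the stem ends in a voiced consonant (*limav*, *gekog*, *sosil*); -e when the stem ends in a vowel (*ipo*, *ezhohi*).
*oneh*: final sound = /h/, a voiceless consonant → -id → *onehid*.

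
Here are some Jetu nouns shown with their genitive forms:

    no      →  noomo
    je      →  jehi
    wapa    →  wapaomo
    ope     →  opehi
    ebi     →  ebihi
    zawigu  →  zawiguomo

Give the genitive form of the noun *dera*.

The alternation tracks the last vowel of the stem — -hi when the last vowel of the stem is a front vowel (*je*, *ope*, *ebi*); -omo when the last vowel of the stem is a back vowel (*no*, *wapa*, *zawigu*).
*dera*: last vowel = /a/, a back vowel → -omo → *deraomo*.

deraomo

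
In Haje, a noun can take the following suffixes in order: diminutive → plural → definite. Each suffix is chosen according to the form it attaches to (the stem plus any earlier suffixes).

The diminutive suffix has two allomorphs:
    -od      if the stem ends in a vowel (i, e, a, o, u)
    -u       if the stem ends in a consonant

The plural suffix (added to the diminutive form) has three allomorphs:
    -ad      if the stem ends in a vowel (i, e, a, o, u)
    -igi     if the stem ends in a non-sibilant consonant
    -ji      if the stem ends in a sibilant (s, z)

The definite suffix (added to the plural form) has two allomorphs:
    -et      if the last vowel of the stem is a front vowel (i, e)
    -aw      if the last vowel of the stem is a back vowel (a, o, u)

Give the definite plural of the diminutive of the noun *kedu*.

*kedu* — final sound /u/ (a vowel) → -od → *keduod*.
The diminutive form *keduod* — final sound /d/ (a non-sibilant consonant) → -igi → *keduodigi*.
The last vowel of the plural form *keduodigi* is /i/, which is a front vowel, so the definite suffix is -et, giving *keduodigiet*.

keduodigiet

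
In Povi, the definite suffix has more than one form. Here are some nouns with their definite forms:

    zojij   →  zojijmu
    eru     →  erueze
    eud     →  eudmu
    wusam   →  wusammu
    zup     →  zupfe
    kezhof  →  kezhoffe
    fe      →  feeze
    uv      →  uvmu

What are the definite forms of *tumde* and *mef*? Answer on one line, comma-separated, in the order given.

Looking at the final sound of each stem: -fe when the stem ends in a voiceless consonant (*zup*, *kezhof*); -mu when the stem ends in a voiced consonant (*zojij*, *eud*, *wusam*, *uv*); -eze when the stem ends in a vowel (*eru*, *fe*).
Since the final sound of *tumde* is /e/ (a vowel), it takes -eze, giving *tumdeeze*.
The final sound of *mef* is /f/, which is a voiceless consonant, so the suffix is -fe, giving *meffe*.

tumdeeze, meffe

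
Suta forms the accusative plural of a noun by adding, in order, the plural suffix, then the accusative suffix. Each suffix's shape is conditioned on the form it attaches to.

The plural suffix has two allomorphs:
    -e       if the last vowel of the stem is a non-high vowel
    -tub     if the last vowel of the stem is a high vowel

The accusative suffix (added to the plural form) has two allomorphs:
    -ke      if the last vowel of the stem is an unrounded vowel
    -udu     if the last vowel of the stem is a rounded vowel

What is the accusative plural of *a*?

Since the last vowel of *a* is /a/ (a non-high vowel), it takes -e, giving *ae*.
The last vowel of the plural form *ae* is /e/, which is an unrounded vowel, so the accusative suffix is -ke, giving *aeke*.

aeke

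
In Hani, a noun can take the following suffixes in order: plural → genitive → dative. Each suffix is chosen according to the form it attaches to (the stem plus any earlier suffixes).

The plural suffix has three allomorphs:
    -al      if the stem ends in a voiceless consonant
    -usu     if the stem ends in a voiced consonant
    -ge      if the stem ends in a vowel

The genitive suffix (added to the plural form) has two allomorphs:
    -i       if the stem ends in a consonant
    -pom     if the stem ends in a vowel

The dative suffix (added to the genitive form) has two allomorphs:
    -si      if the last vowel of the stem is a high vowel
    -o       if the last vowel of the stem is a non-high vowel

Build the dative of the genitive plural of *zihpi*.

*zihpi* — final sound /i/ (a vowel) → -ge → *zihpige*.
The plural form *zihpige*: final sound = /e/, a vowel → -pom → *zihpigepom*.
The last vowel of the genitive form *zihpigepom* is /o/, which is a non-high vowel, so the dative suffix is -o, giving *zihpigepomo*.

zihpigepomo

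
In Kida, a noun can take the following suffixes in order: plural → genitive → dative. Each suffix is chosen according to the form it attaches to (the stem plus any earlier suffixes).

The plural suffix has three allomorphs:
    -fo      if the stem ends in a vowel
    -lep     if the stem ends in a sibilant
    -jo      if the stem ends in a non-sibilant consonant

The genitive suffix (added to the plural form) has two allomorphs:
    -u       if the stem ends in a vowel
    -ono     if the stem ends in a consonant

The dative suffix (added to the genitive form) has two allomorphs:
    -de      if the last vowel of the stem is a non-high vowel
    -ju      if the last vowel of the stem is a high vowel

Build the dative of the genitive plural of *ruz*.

The final sound of *ruz* is /z/, which is a sibilant, so the plural suffix is -lep, giving *ruzlep*.
Since the final sound of the plural form *ruzlep* is /p/ (a consonant), it takes -ono, giving *ruzlepono*.
The genitive form *ruzlepono* — last vowel /o/ (a non-high vowel) → -de → *ruzleponode*.

ruzleponode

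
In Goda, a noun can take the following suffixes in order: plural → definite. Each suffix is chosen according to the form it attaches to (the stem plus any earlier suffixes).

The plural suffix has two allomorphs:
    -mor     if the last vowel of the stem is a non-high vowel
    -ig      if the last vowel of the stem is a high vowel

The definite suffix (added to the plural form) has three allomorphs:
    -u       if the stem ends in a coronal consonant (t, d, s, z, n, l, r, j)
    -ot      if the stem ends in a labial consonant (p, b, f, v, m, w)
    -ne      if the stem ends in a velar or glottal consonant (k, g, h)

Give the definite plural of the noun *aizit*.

aizitigne

The last vowel of *aizit* is /i/, which is a high vowel, so the plural suffix is -ig, giving *aizitig*.
Since the final consonant of the plural form *aizitig* is /g/ (velar/glottal), it takes -ne, giving *aizitigne*.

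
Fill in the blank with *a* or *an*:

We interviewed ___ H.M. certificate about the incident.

an

The indefinite article is chosen by the initial *sound* of the following word, not its spelling.
The initialism *H.M.* is read letter by letter; the first letter, H, is pronounced /eɪtʃ/, which begins with a vowel sound.
So the article is *an*: We interviewed an H.M. certificate about the incident.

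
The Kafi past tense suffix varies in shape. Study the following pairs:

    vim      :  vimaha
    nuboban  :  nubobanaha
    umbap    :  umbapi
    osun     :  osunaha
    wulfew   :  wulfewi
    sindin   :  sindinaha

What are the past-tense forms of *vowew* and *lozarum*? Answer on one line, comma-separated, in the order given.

vowewi, lozarumaha

Looking at the final consonant of each stem: -aha when the stem ends in a nasal (*vim*, *nuboban*, *osun*, *sindin*); -i when the stem ends in a non-nasal consonant (*umbap*, *wulfew*).
The final consonant of *vowew* is /w/, which is non-nasal, so the suffix is -i, giving *vowewi*.
The final consonant of *lozarum* is /m/, which is a nasal, so the suffix is -aha, giving *lozarumaha*.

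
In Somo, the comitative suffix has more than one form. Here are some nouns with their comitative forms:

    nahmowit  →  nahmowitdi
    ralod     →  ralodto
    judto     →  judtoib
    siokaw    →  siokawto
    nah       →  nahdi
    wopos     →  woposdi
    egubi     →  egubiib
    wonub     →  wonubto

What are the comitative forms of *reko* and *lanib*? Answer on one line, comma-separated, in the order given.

rekoib, lanibto

The suffix is conditioned by the final sound: -di when the stem ends in a voiceless consonant (*nahmowit*, *nah*, *wopos*); -to when the stem ends in a voiced consonant (*ralod*, *siokaw*, *wonub*); -ib when the stem ends in a vowel (*judto*, *egubi*).
*reko*: final sound = /o/, a vowel → -ib → *rekoib*.
The final sound of *lanib* is /b/, which is a voiced consonant, so the suffix is -to, giving *lanibto*.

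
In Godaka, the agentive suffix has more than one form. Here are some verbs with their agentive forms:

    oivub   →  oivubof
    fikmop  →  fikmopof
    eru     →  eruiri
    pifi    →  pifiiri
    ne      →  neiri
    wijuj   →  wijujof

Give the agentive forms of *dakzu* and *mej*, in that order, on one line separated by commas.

dakzuiri, mejof

The alternation tracks the final sound of the stem — -of when the stem ends in a consonant (*oivub*, *fikmop*, *wijuj*); -iri when the stem ends in a vowel (*eru*, *pifi*, *ne*).
The final sound of *dakzu* is /u/, which is a vowel, so the suffix is -iri, giving *dakzuiri*.
*mej*: final sound = /j/, a consonant → -of → *mejof*.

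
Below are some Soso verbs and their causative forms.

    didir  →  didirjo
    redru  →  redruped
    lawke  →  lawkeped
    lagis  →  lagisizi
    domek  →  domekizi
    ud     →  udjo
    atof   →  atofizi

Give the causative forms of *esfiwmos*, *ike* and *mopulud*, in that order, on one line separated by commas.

esfiwmosizi, ikeped, mopuludjo

The pattern is voicing of the final sound: -izi when the stem ends in a voiceless consonant (*lagis*, *domek*, *atof*); -jo when the stem ends in a voiced consonant (*didir*, *ud*); -ped when the stem ends in a vowel (*redru*, *lawke*).
Since the final sound of *esfiwmos* is /s/ (a voiceless consonant), it takes -izi, giving *esfiwmosizi*.
*ike*: final sound = /e/, a vowel → -ped → *ikeped*.
The final sound of *mopulud* is /d/, which is a voiced consonant, so the suffix is -jo, giving *mopuludjo*.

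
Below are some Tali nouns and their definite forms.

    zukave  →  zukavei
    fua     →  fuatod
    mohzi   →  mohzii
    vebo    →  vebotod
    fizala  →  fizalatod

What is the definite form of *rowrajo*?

Looking at the last vowel of each stem: -i when the last vowel of the stem is a front vowel (*zukave*, *mohzi*); -tod when the last vowel of the stem is a back vowel (*fua*, *vebo*, *fizala*).
Since the last vowel of *rowrajo* is /o/ (a back vowel), it takes -tod, giving *rowrajotod*.

rowrajotod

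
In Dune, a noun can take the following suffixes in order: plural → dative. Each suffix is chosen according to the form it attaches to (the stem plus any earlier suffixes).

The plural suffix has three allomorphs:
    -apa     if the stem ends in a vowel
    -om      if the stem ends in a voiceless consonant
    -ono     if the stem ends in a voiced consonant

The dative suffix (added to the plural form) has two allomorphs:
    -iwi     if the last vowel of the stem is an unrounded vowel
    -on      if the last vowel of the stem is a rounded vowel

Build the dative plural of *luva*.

The final sound of *luva* is /a/, which is a vowel, so the plural suffix is -apa, giving *luvaapa*.
The plural form *luvaapa* — last vowel /a/ (an unrounded vowel) → -iwi → *luvaapaiwi*.

luvaapaiwi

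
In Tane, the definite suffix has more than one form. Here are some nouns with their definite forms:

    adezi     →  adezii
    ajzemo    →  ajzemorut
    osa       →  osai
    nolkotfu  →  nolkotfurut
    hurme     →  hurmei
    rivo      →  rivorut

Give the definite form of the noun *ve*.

vei

The suffix is conditioned by the last vowel: -rut when the last vowel of the stem is a rounded vowel (*ajzemo*, *nolkotfu*, *rivo*); -i when the last vowel of the stem is an unrounded vowel (*adezi*, *osa*, *hurme*).
Since the last vowel of *ve* is /e/ (an unrounded vowel), it takes -i, giving *vei*.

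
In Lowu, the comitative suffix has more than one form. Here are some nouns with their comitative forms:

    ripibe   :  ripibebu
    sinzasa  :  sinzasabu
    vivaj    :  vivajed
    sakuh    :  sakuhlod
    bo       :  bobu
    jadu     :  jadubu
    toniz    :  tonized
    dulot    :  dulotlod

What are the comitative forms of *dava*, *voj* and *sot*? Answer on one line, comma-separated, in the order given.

davabu, vojed, sotlod

The alternation tracks the final sound of the stem — -lod when the stem ends in a voiceless consonant (*sakuh*, *dulot*); -ed when the stem ends in a voiced consonant (*vivaj*, *toniz*); -bu when the stem ends in a vowel (*ripibe*, *sinzasa*, *bo*, *jadu*).
*dava*: final sound = /a/, a vowel → -bu → *davabu*.
*voj* — final sound /j/ (a voiced consonant) → -ed → *vojed*.
Since the final sound of *sot* is /t/ (a voiceless consonant), it takes -lod, giving *sotlod*.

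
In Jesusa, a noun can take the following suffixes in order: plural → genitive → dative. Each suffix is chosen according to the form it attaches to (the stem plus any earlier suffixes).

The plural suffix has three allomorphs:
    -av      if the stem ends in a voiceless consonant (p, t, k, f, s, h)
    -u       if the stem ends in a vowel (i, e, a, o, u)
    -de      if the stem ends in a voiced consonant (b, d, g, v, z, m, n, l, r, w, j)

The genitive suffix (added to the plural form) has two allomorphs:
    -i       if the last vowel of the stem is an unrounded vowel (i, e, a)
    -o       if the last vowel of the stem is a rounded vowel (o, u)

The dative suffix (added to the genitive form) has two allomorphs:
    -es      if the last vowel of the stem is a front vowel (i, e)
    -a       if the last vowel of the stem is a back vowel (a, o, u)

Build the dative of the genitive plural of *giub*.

giubdeies

Since the final sound of *giub* is /b/ (a voiced consonant), it takes -de, giving *giubde*.
Since the last vowel of the plural form *giubde* is /e/ (an unrounded vowel), it takes -i, giving *giubdei*.
Since the last vowel of the genitive form *giubdei* is /i/ (a front vowel), it takes -es, giving *giubdeies*.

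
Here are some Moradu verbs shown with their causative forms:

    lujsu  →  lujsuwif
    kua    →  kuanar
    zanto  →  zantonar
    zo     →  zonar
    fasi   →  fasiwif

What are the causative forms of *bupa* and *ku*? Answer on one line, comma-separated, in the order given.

bupanar, kuwif

The alternation tracks the last vowel of the stem — -wif when the last vowel of the stem is a high vowel (*lujsu*, *fasi*); -nar when the last vowel of the stem is a non-high vowel (*kua*, *zanto*, *zo*).
Since the last vowel of *bupa* is /a/ (a non-high vowel), it takes -nar, giving *bupanar*.
*ku* — last vowel /u/ (a high vowel) → -wif → *kuwif*.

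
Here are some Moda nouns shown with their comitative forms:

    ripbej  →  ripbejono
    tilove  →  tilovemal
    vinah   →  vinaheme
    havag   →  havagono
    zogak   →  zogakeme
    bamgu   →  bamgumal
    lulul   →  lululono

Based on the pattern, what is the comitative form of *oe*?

oemal

The alternation tracks the final sound of the stem — -eme when the stem ends in a voiceless consonant (*vinah*, *zogak*); -ono when the stem ends in a voiced consonant (*ripbej*, *havag*, *lulul*); -mal when the stem ends in a vowel (*tilove*, *bamgu*).
*oe* — final sound /e/ (a vowel) → -mal → *oemal*.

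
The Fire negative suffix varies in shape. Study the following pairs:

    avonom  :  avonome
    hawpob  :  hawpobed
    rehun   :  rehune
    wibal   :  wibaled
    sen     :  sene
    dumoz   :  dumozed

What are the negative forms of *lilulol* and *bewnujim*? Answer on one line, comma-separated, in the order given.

The pattern is nasality of the final consonant: -e when the stem ends in a nasal (*avonom*, *rehun*, *sen*); -ed when the stem ends in a non-nasal consonant (*hawpob*, *wibal*, *dumoz*).
Since the final consonant of *lilulol* is /l/ (non-nasal), it takes -ed, giving *liluloled*.
*bewnujim*: final consonant = /m/, a nasal → -e → *bewnujime*.

liluloled, bewnujime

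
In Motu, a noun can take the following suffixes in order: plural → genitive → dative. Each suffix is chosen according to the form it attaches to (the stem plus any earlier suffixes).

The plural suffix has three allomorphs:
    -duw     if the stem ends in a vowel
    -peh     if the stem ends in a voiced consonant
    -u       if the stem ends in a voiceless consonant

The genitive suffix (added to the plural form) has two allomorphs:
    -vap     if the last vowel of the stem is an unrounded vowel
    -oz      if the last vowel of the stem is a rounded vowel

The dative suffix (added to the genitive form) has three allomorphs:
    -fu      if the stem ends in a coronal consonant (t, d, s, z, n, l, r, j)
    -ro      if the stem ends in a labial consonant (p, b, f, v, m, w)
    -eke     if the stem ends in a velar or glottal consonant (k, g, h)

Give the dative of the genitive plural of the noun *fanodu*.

Since the final sound of *fanodu* is /u/ (a vowel), it takes -duw, giving *fanoduduw*.
Since the last vowel of the plural form *fanoduduw* is /u/ (a rounded vowel), it takes -oz, giving *fanoduduwoz*.
Since the final consonant of the genitive form *fanoduduwoz* is /z/ (coronal), it takes -fu, giving *fanoduduwozfu*.

fanoduduwozfu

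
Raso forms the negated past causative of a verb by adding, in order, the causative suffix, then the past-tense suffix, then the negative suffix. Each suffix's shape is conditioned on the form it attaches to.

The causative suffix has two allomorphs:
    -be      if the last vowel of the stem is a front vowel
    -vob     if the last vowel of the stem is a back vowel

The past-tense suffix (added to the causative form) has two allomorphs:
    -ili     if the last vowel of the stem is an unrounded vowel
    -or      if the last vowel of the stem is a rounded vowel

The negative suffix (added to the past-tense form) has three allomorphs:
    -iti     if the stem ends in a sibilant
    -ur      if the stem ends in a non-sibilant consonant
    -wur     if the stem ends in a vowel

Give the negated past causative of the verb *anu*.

Since the last vowel of *anu* is /u/ (a back vowel), it takes -vob, giving *anuvob*.
Since the last vowel of the causative form *anuvob* is /o/ (a rounded vowel), it takes -or, giving *anuvobor*.
The past-tense form *anuvobor*: final sound = /r/, a non-sibilant consonant → -ur → *anuvoborur*.

anuvoborur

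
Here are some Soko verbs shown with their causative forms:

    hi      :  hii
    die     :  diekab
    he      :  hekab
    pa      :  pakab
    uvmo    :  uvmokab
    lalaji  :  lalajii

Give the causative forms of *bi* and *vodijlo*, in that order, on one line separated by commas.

bii, vodijlokab

The pattern is height harmony: -i when the last vowel of the stem is a high vowel (*hi*, *lalaji*); -kab when the last vowel of the stem is a non-high vowel (*die*, *he*, *pa*, *uvmo*).
The last vowel of *bi* is /i/, which is a high vowel, so the suffix is -i, giving *bii*.
Since the last vowel of *vodijlo* is /o/ (a non-high vowel), it takes -kab, giving *vodijlokab*.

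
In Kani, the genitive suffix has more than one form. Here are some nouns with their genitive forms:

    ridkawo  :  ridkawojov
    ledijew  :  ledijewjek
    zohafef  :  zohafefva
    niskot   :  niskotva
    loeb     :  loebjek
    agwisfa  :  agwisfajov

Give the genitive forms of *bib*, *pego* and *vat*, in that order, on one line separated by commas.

bibjek, pegojov, vatva

Looking at the final sound of each stem: -va when the stem ends in a voiceless consonant (*zohafef*, *niskot*); -jek when the stem ends in a voiced consonant (*ledijew*, *loeb*); -jov when the stem ends in a vowel (*ridkawo*, *agwisfa*).
The final sound of *bib* is /b/, which is a voiced consonant, so the suffix is -jek, giving *bibjek*.
Since the final sound of *pego* is /o/ (a vowel), it takes -jov, giving *pegojov*.
*vat*: final sound = /t/, a voiceless consonant → -va → *vatva*.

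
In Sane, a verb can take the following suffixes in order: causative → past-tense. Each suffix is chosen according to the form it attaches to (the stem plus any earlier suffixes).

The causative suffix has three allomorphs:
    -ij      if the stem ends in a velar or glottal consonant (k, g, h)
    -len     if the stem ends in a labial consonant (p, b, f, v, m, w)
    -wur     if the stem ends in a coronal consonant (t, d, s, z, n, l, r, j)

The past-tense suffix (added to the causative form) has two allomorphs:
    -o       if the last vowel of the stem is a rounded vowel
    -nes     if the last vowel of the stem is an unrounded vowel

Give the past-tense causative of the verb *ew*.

The final consonant of *ew* is /w/, which is labial, so the causative suffix is -len, giving *ewlen*.
The causative form *ewlen* — last vowel /e/ (an unrounded vowel) → -nes → *ewlennes*.

ewlennes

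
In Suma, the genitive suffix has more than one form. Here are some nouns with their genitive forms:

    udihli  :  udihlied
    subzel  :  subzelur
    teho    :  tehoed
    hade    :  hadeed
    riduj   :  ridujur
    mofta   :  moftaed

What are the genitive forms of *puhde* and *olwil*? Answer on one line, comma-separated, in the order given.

Looking at the final sound of each stem: -ur when the stem ends in a consonant (*subzel*, *riduj*); -ed when the stem ends in a vowel (*udihli*, *teho*, *hade*, *mofta*).
Since the final sound of *puhde* is /e/ (a vowel), it takes -ed, giving *puhdeed*.
Since the final sound of *olwil* is /l/ (a consonant), it takes -ur, giving *olwilur*.

puhdeed, olwilur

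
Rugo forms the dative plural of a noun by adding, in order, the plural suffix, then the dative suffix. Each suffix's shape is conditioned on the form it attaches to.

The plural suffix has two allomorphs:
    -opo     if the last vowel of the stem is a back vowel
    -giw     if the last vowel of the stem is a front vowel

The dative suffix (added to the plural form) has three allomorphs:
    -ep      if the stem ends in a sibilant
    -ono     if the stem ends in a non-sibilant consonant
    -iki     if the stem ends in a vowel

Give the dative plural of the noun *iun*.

The last vowel of *iun* is /u/, which is a back vowel, so the plural suffix is -opo, giving *iunopo*.
The final sound of the plural form *iunopo* is /o/, which is a vowel, so the dative suffix is -iki, giving *iunopoiki*.

iunopoiki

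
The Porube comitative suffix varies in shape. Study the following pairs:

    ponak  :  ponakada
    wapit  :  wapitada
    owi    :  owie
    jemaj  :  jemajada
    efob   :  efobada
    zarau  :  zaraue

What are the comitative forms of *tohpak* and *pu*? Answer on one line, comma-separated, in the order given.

tohpakada, pue

The alternation tracks the final sound of the stem — -ada when the stem ends in a consonant (*ponak*, *wapit*, *jemaj*, *efob*); -e when the stem ends in a vowel (*owi*, *zarau*).
*tohpak*: final sound = /k/, a consonant → -ada → *tohpakada*.
*pu*: final sound = /u/, a vowel → -e → *pue*.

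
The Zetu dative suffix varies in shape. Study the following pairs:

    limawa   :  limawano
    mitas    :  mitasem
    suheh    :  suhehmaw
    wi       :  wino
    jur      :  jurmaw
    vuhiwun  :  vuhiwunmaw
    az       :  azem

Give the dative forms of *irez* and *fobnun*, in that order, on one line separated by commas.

irezem, fobnunmaw

Looking at the final sound of each stem: -em when the stem ends in a sibilant (*mitas*, *az*); -maw when the stem ends in a non-sibilant consonant (*suheh*, *jur*, *vuhiwun*); -no when the stem ends in a vowel (*limawa*, *wi*).
Since the final sound of *irez* is /z/ (a sibilant), it takes -em, giving *irezem*.
The final sound of *fobnun* is /n/, which is a non-sibilant consonant, so the suffix is -maw, giving *fobnunmaw*.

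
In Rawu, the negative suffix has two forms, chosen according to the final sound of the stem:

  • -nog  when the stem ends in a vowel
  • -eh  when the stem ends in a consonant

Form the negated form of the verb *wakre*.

The final sound of *wakre* is /e/, which is a vowel, so the suffix is -nog, giving *wakrenog*.

wakrenog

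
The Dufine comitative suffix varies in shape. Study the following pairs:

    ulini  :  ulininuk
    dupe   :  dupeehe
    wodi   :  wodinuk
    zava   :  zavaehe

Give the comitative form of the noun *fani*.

faninuk

The pattern is height harmony: -nuk when the last vowel of the stem is a high vowel (*ulini*, *wodi*); -ehe when the last vowel of the stem is a non-high vowel (*dupe*, *zava*).
*fani* — last vowel /i/ (a high vowel) → -nuk → *faninuk*.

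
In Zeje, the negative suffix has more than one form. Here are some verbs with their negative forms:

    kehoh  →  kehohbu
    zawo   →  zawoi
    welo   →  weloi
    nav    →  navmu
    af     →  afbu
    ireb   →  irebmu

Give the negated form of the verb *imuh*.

The suffix is conditioned by the final sound: -bu when the stem ends in a voiceless consonant (*kehoh*, *af*); -mu when the stem ends in a voiced consonant (*nav*, *ireb*); -i when the stem ends in a vowel (*zawo*, *welo*).
The final sound of *imuh* is /h/, which is a voiceless consonant, so the suffix is -bu, giving *imuhbu*.

imuhbu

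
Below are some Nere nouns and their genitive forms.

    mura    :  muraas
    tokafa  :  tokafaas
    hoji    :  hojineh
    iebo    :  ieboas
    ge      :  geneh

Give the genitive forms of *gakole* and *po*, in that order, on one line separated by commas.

gakoleneh, poas

The pattern is front/back vowel harmony: -neh when the last vowel of the stem is a front vowel (*hoji*, *ge*); -as when the last vowel of the stem is a back vowel (*mura*, *tokafa*, *iebo*).
Since the last vowel of *gakole* is /e/ (a front vowel), it takes -neh, giving *gakoleneh*.
*po* — last vowel /o/ (a back vowel) → -as → *poas*.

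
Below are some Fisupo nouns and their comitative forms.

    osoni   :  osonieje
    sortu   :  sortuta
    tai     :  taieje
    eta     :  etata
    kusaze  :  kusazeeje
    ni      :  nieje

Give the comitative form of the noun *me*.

meeje

The alternation tracks the last vowel of the stem — -eje when the last vowel of the stem is a front vowel (*osoni*, *tai*, *kusaze*, *ni*); -ta when the last vowel of the stem is a back vowel (*sortu*, *eta*).
*me* — last vowel /e/ (a front vowel) → -eje → *meeje*.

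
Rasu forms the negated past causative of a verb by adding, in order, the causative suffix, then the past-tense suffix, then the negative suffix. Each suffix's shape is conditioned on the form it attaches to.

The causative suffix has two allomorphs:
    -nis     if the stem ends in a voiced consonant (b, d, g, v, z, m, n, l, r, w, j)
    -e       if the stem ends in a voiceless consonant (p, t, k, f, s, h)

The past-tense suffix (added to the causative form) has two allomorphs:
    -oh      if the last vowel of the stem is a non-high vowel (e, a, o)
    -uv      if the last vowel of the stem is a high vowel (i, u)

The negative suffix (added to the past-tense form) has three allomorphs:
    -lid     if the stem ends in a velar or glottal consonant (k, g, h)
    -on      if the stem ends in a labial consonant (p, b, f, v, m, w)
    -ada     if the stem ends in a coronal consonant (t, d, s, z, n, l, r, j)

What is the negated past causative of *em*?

emnisuvon

*em*: final consonant = /m/, voiced → -nis → *emnis*.
The causative form *emnis*: last vowel = /i/, a high vowel → -uv → *emnisuv*.
The past-tense form *emnisuv* — final consonant /v/ (labial) → -on → *emnisuvon*.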